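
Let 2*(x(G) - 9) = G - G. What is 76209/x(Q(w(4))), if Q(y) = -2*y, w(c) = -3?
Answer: 25403/3 ≈ 8467.7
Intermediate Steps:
x(G) = 9 (x(G) = 9 + (G - G)/2 = 9 + (½)*0 = 9 + 0 = 9)
76209/x(Q(w(4))) = 76209/9 = 76209*(⅑) = 25403/3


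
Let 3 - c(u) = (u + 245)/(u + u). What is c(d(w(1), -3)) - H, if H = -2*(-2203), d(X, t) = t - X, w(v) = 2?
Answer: -4379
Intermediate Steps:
H = 4406
c(u) = 3 - (245 + u)/(2*u) (c(u) = 3 - (u + 245)/(u + u) = 3 - (245 + u)/(2*u))
c(d(w(1), -3)) - H = 5*(-49 + (-3 - 1*2))/(2*(-3 - 1*2)) - 1*4406 = 5*(-49 + (-3 - 2))/(2*(-3 - 2)) - 4406 = (5/2)*(-49 - 5)/(-5) - 4406 = (5/2)*(-⅕)*(-54) - 4406 = 27 - 4406 = -4379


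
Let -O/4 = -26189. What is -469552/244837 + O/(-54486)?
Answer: -25616077522/6670094391 ≈ -3.8404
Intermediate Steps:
O = 104756 (O = -4*(-26189) = 104756)
-469552/244837 + O/(-54486) = -469552/244837 + 104756/(-54486) = -469552*1/244837 + 104756*(-1/54486) = -469552/244837 - 52378/27243 = -25616077522/6670094391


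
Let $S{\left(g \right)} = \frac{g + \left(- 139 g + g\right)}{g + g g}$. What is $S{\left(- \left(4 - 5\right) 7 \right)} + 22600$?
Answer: $\frac{180663}{8} \approx 22583.0$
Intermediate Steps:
$S{\left(g \right)} = - \frac{137 g}{g + g^{2}}$ ($S{\left(g \right)} = \frac{g - 138 g}{g + g^{2}} = \frac{\left(-137\right) g}{g + g^{2}} = - \frac{137 g}{g + g^{2}}$)
$S{\left(- \left(4 - 5\right) 7 \right)} + 22600 = - \frac{137}{1 - \left(4 - 5\right) 7} + 22600 = - \frac{137}{1 - \left(-1\right) 7} + 22600 = - \frac{137}{1 - -7} + 22600 = - \frac{137}{1 + 7} + 22600 = - \frac{137}{8} + 22600 = \frac{180663}{8}$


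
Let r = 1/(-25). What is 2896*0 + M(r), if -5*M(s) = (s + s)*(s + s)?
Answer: -4/3125 ≈ -0.0012800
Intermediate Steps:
r = -1/25 ≈ -0.040000
M(s) = -4*s²/5 (M(s) = -(s + s)*(s + s)/5 = -2*s*2*s/5 = -4*s²/5)
2896*0 + M(r) = 2896*0 - 4*(-1/25)²/5 = 0 - ⅘*1/625 = 0 - 4/3125 = -4/3125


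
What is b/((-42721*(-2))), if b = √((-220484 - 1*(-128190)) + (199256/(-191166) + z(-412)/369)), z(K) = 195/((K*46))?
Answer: 5*I*√5091168804601217864021718/3172933512353976 ≈ 0.0035556*I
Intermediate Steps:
z(K) = 195/(46*K) (z(K) = 195/((46*K)) = 195*(1/(46*K)) = 195/(46*K))
b = 5*I*√5091168804601217864021718/37135524828 (b = √((-220484 - 1*(-128190)) + (199256/(-191166) + ((195/46)/(-412))/369)) = √((-220484 + 128190) + (199256*(-1/191166) + ((195/46)*(-1/412))*(1/369))) = √(-92294 + (-99628/95583 - 195/18952*1/369)) = √(-92294 + (-99628/95583 - 65/2331096)) = √(-92294 - 77416215061/74271049656) = √(-6854849673165925/74271049656) = 5*I*√5091168804601217864021718/37135524828 ≈ 303.8*I)
b/((-42721*(-2))) = (5*I*√5091168804601217864021718/37135524828)/((-42721*(-2))) = (5*I*√5091168804601217864021718/37135524828)/85442 = (5*I*√5091168804601217864021718/37135524828)*(1/85442) = 5*I*√5091168804601217864021718/3172933512353976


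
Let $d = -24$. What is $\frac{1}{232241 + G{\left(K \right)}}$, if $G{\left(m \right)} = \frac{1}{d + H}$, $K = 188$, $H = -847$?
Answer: $\frac{871}{202281910} \approx 4.3059 \cdot 10^{-6}$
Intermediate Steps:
$G{\left(m \right)} = - \frac{1}{871}$ ($G{\left(m \right)} = \frac{1}{-24 - 847} = \frac{1}{-871} = - \frac{1}{871}$)
$\frac{1}{232241 + G{\left(K \right)}} = \frac{1}{232241 - \frac{1}{871}} = \frac{1}{\frac{202281910}{871}} = \frac{871}{202281910}$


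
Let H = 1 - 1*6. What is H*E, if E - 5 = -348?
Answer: 1715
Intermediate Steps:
E = -343 (E = 5 - 348 = -343)
H = -5 (H = 1 - 6 = -5)
H*E = -5*(-343) = 1715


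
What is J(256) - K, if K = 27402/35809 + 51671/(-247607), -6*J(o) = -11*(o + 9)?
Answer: 25816411827595/53199354378 ≈ 485.28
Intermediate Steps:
J(o) = 33/2 + 11*o/6 (J(o) = -(-11)*(o + 9)/6 = -(-11)*(9 + o)/6 = -(-99 - 11*o)/6 = 33/2 + 11*o/6)
K = 4934640175/8866559063 (K = 27402*(1/35809) + 51671*(-1/247607) = 27402/35809 - 51671/247607 = 4934640175/8866559063 ≈ 0.55655)
J(256) - K = (33/2 + (11/6)*256) - 1*4934640175/8866559063 = (33/2 + 1408/3) - 4934640175/8866559063 = 2915/6 - 4934640175/8866559063 = 25816411827595/53199354378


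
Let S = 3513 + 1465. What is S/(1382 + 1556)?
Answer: 2489/1469 ≈ 1.6943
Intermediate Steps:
S = 4978
S/(1382 + 1556) = 4978/(1382 + 1556) = 4978/2938 = 4978*(1/2938) = 2489/1469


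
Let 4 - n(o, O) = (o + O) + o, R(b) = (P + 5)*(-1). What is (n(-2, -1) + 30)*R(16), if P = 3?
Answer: -312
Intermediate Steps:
R(b) = -8 (R(b) = (3 + 5)*(-1) = 8*(-1) = -8)
n(o, O) = 4 - O - 2*o (n(o, O) = 4 - ((o + O) + o) = 4 - ((O + o) + o) = 4 - (O + 2*o) = 4 + (-O - 2*o) = 4 - O - 2*o)
(n(-2, -1) + 30)*R(16) = ((4 - 1*(-1) - 2*(-2)) + 30)*(-8) = ((4 + 1 + 4) + 30)*(-8) = (9 + 30)*(-8) = 39*(-8) = -312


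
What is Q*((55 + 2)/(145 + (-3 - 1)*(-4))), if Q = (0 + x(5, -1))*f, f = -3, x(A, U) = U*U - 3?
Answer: 342/161 ≈ 2.1242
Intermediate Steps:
x(A, U) = -3 + U**2 (x(A, U) = U**2 - 3 = -3 + U**2)
Q = 6 (Q = (0 + (-3 + (-1)**2))*(-3) = (0 + (-3 + 1))*(-3) = (0 - 2)*(-3) = -2*(-3) = 6)
Q*((55 + 2)/(145 + (-3 - 1)*(-4))) = 6*((55 + 2)/(145 + (-3 - 1)*(-4))) = 6*(57/(145 - 4*(-4))) = 6*(57/(145 + 16)) = 6*(57/161) = 342/161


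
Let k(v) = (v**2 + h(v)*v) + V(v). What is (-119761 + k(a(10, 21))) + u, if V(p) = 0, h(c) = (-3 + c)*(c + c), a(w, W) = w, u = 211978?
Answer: 93717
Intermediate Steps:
h(c) = 2*c*(-3 + c) (h(c) = (-3 + c)*(2*c) = 2*c*(-3 + c))
k(v) = v**2 + 2*v**2*(-3 + v) (k(v) = (v**2 + (2*v*(-3 + v))*v) + 0 = (v**2 + 2*v**2*(-3 + v)) + 0 = v**2 + 2*v**2*(-3 + v))
(-119761 + k(a(10, 21))) + u = (-119761 + 10**2*(-5 + 2*10)) + 211978 = (-119761 + 100*(-5 + 20)) + 211978 = (-119761 + 100*15) + 211978 = (-119761 + 1500) + 211978 = -118261 + 211978 = 93717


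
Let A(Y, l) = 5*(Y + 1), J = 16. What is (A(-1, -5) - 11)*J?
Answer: -176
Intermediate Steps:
A(Y, l) = 5 + 5*Y (A(Y, l) = 5*(1 + Y) = 5 + 5*Y)
(A(-1, -5) - 11)*J = ((5 + 5*(-1)) - 11)*16 = ((5 - 5) - 11)*16 = (0 - 11)*16 = -11*16 = -176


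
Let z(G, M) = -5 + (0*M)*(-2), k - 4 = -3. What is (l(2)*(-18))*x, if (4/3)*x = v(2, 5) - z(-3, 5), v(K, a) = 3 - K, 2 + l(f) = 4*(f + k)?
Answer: -810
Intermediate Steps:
k = 1 (k = 4 - 3 = 1)
l(f) = 2 + 4*f (l(f) = -2 + 4*(f + 1) = -2 + 4*(1 + f) = -2 + (4 + 4*f) = 2 + 4*f)
z(G, M) = -5 (z(G, M) = -5 + 0*(-2) = -5 + 0 = -5)
x = 9/2 (x = 3*((3 - 1*2) - 1*(-5))/4 = 3*((3 - 2) + 5)/4 = 3*(1 + 5)/4 = (3/4)*6 = 9/2 ≈ 4.5000)
(l(2)*(-18))*x = ((2 + 4*2)*(-18))*(9/2) = ((2 + 8)*(-18))*(9/2) = (10*(-18))*(9/2) = -180*9/2 = -810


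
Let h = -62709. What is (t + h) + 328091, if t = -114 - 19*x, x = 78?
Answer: 263786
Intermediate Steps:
t = -1596 (t = -114 - 19*78 = -114 - 1482 = -1596)
(t + h) + 328091 = (-1596 - 62709) + 328091 = -64305 + 328091 = 263786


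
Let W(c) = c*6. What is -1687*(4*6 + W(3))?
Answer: -70854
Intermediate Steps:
W(c) = 6*c
-1687*(4*6 + W(3)) = -1687*(4*6 + 6*3) = -1687*(24 + 18) = -1687*42 = -70854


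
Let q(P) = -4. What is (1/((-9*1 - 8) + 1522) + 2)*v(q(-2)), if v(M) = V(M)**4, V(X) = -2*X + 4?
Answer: 62436096/1505 ≈ 41486.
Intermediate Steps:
V(X) = 4 - 2*X
v(M) = (4 - 2*M)**4
(1/((-9*1 - 8) + 1522) + 2)*v(q(-2)) = (1/((-9*1 - 8) + 1522) + 2)*(16*(-2 - 4)**4) = (1/((-9 - 8) + 1522) + 2)*(16*(-6)**4) = (1/(-17 + 1522) + 2)*(16*1296) = (1/1505 + 2)*20736 = (3011/1505)*20736 = 62436096/1505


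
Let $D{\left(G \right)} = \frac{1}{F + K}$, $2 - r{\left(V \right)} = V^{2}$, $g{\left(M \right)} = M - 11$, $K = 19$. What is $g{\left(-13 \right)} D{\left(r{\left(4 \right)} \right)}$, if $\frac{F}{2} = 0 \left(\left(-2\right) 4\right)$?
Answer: $- \frac{24}{19} \approx -1.2632$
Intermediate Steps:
$F = 0$ ($F = 2 \cdot 0 \left(\left(-2\right) 4\right) = 2 \cdot 0 \left(-8\right) = 2 \cdot 0 = 0$)
$g{\left(M \right)} = -11 + M$
$r{\left(V \right)} = 2 - V^{2}$
$D{\left(G \right)} = \frac{1}{19}$ ($D{\left(G \right)} = \frac{1}{0 + 19} = \frac{1}{19}$)
$g{\left(-13 \right)} D{\left(r{\left(4 \right)} \right)} = \left(-11 - 13\right) \frac{1}{19} = \left(-24\right) \frac{1}{19} = - \frac{24}{19}$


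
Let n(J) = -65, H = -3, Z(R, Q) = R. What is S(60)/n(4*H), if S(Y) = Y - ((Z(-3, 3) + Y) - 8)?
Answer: -11/65 ≈ -0.16923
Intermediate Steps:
S(Y) = 11 (S(Y) = Y - ((-3 + Y) - 8) = Y - (-11 + Y) = Y + (11 - Y) = 11)
S(60)/n(4*H) = 11/(-65) = 11*(-1/65) = -11/65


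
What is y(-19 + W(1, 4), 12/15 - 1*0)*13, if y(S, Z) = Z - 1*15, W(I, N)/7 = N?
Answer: -923/5 ≈ -184.60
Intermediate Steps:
W(I, N) = 7*N
y(S, Z) = -15 + Z (y(S, Z) = Z - 15 = -15 + Z)
y(-19 + W(1, 4), 12/15 - 1*0)*13 = (-15 + (12/15 - 1*0))*13 = (-15 + (12*(1/15) + 0))*13 = (-15 + (⅘ + 0))*13 = (-15 + ⅘)*13 = -71/5*13 = -923/5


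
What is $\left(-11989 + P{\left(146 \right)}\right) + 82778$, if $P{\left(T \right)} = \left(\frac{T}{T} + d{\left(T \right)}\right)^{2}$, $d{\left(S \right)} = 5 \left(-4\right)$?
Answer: $71150$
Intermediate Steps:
$d{\left(S \right)} = -20$
$P{\left(T \right)} = 361$ ($P{\left(T \right)} = \left(\frac{T}{T} - 20\right)^{2} = \left(1 - 20\right)^{2} = \left(-19\right)^{2} = 361$)
$\left(-11989 + P{\left(146 \right)}\right) + 82778 = \left(-11989 + 361\right) + 82778 = -11628 + 82778 = 71150$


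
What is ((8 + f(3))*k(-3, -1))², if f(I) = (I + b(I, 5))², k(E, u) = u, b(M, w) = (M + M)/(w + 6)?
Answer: 6195121/14641 ≈ 423.14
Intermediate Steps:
b(M, w) = 2*M/(6 + w) (b(M, w) = (2*M)/(6 + w) = 2*M/(6 + w))
f(I) = 169*I²/121 (f(I) = (I + 2*I/(6 + 5))² = (I + 2*I/11)² = (13*I/11)² = 169*I²/121)
((8 + f(3))*k(-3, -1))² = ((8 + (169/121)*3²)*(-1))² = ((8 + (169/121)*9)*(-1))² = ((8 + 1521/121)*(-1))² = ((2489/121)*(-1))² = (-2489/121)² = 6195121/14641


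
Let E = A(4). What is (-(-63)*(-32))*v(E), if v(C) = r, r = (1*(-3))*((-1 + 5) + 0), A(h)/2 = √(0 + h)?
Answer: 24192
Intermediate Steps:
A(h) = 2*√h (A(h) = 2*√(0 + h) = 2*√h)
E = 4 (E = 2*√4 = 2*2 = 4)
r = -12 (r = -3*(4 + 0) = -3*4 = -12)
v(C) = -12
(-(-63)*(-32))*v(E) = -(-63)*(-32)*(-12) = -63*32*(-12) = -2016*(-12) = 24192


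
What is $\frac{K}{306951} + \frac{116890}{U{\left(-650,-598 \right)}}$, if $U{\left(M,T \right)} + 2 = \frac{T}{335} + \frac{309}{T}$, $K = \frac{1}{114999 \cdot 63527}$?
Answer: $- \frac{52510337881753970807893321}{1932490510744535406117} \approx -27172.0$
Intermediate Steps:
$K = \frac{1}{7305541473}$ ($K = \frac{1}{114999} \cdot \frac{1}{63527} = \frac{1}{7305541473} \approx 1.3688 \cdot 10^{-10}$)
$U{\left(M,T \right)} = -2 + \frac{309}{T} + \frac{T}{335}$ ($U{\left(M,T \right)} = -2 + \left(\frac{T}{335} + \frac{309}{T}\right) = -2 + \left(\frac{309}{T} + \frac{T}{335}\right) = -2 + \frac{309}{T} + \frac{T}{335}$)
$\frac{K}{306951} + \frac{116890}{U{\left(-650,-598 \right)}} = \frac{1}{7305541473 \cdot 306951} + \frac{116890}{-2 + \frac{309}{-598} + \frac{1}{335} \left(-598\right)} = \frac{1}{7305541473} \cdot \frac{1}{306951} + \frac{116890}{-2 + 309 \left(- \frac{1}{598}\right) - \frac{598}{335}} = \frac{1}{2242443260678823} + \frac{116890}{-2 - \frac{309}{598} - \frac{598}{335}} = \frac{1}{2242443260678823} + \frac{116890}{- \frac{861779}{200330}} = \frac{1}{2242443260678823} + 116890 \left(- \frac{200330}{861779}\right) = \frac{1}{2242443260678823} - \frac{23416573700}{861779} = - \frac{52510337881753970807893321}{1932490510744535406117}$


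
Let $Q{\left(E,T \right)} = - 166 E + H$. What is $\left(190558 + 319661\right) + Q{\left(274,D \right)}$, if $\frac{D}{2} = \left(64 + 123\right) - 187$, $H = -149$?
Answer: $464586$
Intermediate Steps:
$D = 0$ ($D = 2 \left(\left(64 + 123\right) - 187\right) = 2 \left(187 - 187\right) = 2 \cdot 0 = 0$)
$Q{\left(E,T \right)} = -149 - 166 E$ ($Q{\left(E,T \right)} = - 166 E - 149 = -149 - 166 E$)
$\left(190558 + 319661\right) + Q{\left(274,D \right)} = \left(190558 + 319661\right) - 45633 = 510219 - 45633 = 464586$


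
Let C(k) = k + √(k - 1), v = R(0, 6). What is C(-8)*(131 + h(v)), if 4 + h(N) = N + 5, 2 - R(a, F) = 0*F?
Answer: -1072 + 402*I ≈ -1072.0 + 402.0*I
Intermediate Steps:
R(a, F) = 2 (R(a, F) = 2 - 0*F = 2 - 1*0 = 2 + 0 = 2)
v = 2
C(k) = k + √(-1 + k)
h(N) = 1 + N (h(N) = -4 + (N + 5) = -4 + (5 + N) = 1 + N)
C(-8)*(131 + h(v)) = (-8 + √(-1 - 8))*(131 + (1 + 2)) = (-8 + √(-9))*(131 + 3) = (-8 + 3*I)*134 = -1072 + 402*I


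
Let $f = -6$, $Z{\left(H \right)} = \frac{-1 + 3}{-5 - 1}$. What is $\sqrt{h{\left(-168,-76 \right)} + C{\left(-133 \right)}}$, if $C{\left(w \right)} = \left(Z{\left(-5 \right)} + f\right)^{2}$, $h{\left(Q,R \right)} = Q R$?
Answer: $\frac{\sqrt{115273}}{3} \approx 113.17$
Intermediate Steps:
$Z{\left(H \right)} = - \frac{1}{3}$ ($Z{\left(H \right)} = \frac{2}{-6} = 2 \left(- \frac{1}{6}\right) = - \frac{1}{3}$)
$C{\left(w \right)} = \frac{361}{9}$ ($C{\left(w \right)} = \left(- \frac{1}{3} - 6\right)^{2} = \left(- \frac{19}{3}\right)^{2} = \frac{361}{9}$)
$\sqrt{h{\left(-168,-76 \right)} + C{\left(-133 \right)}} = \sqrt{\left(-168\right) \left(-76\right) + \frac{361}{9}} = \sqrt{12768 + \frac{361}{9}} = \sqrt{\frac{115273}{9}} = \frac{\sqrt{115273}}{3}$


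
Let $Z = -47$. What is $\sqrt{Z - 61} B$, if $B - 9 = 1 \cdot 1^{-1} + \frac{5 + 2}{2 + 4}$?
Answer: $67 i \sqrt{3} \approx 116.05 i$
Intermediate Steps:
$B = \frac{67}{6}$ ($B = 9 + \left(1 \cdot 1^{-1} + \frac{5 + 2}{2 + 4}\right) = 9 + \left(1 \cdot 1 + \frac{7}{6}\right) = 9 + \left(1 + 7 \cdot \frac{1}{6}\right) = 9 + \left(1 + \frac{7}{6}\right) = 9 + \frac{13}{6} = \frac{67}{6} \approx 11.167$)
$\sqrt{Z - 61} B = \sqrt{-47 - 61} \cdot \frac{67}{6} = \sqrt{-108} \cdot \frac{67}{6} = 6 i \sqrt{3} \cdot \frac{67}{6} = 67 i \sqrt{3}$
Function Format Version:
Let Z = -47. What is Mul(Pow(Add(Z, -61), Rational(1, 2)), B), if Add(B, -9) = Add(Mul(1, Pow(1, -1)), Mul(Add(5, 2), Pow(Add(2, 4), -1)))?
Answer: Mul(67, I, Pow(3, Rational(1, 2))) ≈ Mul(116.05, I)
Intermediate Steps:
B = Rational(67, 6) (B = Add(9, Add(Mul(1, Pow(1, -1)), Mul(Add(5, 2), Pow(Add(2, 4), -1)))) = Add(9, Add(Mul(1, 1), Mul(7, Pow(6, -1)))) = Add(9, Add(1, Mul(7, Rational(1, 6)))) = Add(9, Add(1, Rational(7, 6))) = Add(9, Rational(13, 6)) = Rational(67, 6) ≈ 11.167)
Mul(Pow(Add(Z, -61), Rational(1, 2)), B) = Mul(Pow(Add(-47, -61), Rational(1, 2)), Rational(67, 6)) = Mul(Pow(-108, Rational(1, 2)), Rational(67, 6)) = Mul(Mul(6, I, Pow(3, Rational(1, 2))), Rational(67, 6)) = Mul(67, I, Pow(3, Rational(1, 2)))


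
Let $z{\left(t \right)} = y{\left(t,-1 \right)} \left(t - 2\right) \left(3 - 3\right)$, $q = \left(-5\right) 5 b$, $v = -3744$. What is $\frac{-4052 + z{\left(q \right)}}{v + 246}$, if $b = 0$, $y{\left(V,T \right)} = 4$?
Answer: $\frac{2026}{1749} \approx 1.1584$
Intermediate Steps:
$q = 0$ ($q = \left(-5\right) 5 \cdot 0 = \left(-25\right) 0 = 0$)
$z{\left(t \right)} = 0$ ($z{\left(t \right)} = 4 \left(t - 2\right) \left(3 - 3\right) = 4 \left(-2 + t\right) 0 = 4 \cdot 0 = 0$)
$\frac{-4052 + z{\left(q \right)}}{v + 246} = \frac{-4052 + 0}{-3744 + 246} = - \frac{4052}{-3498} = \left(-4052\right) \left(- \frac{1}{3498}\right) = \frac{2026}{1749}$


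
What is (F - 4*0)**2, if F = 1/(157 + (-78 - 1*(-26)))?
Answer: 1/11025 ≈ 9.0703e-5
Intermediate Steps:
F = 1/105 (F = 1/(157 + (-78 + 26)) = 1/(157 - 52) = 1/105 ≈ 0.0095238)
(F - 4*0)**2 = (1/105 - 4*0)**2 = (1/105 + 0)**2 = (1/105)**2 = 1/11025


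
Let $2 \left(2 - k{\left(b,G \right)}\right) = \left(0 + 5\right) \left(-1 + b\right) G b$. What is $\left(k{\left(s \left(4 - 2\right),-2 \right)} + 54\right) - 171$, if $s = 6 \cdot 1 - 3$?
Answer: $35$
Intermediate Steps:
$s = 3$ ($s = 6 - 3 = 3$)
$k{\left(b,G \right)} = 2 - \frac{G b \left(-5 + 5 b\right)}{2}$ ($k{\left(b,G \right)} = 2 - \frac{\left(0 + 5\right) \left(-1 + b\right) G b}{2} = 2 - \frac{5 \left(-1 + b\right) G b}{2} = 2 - \frac{\left(-5 + 5 b\right) G b}{2} = 2 - \frac{G \left(-5 + 5 b\right) b}{2} = 2 - \frac{G b \left(-5 + 5 b\right)}{2}$)
$\left(k{\left(s \left(4 - 2\right),-2 \right)} + 54\right) - 171 = \left(\left(2 - - 5 \left(3 \left(4 - 2\right)\right)^{2} + \frac{5}{2} \left(-2\right) 3 \left(4 - 2\right)\right) + 54\right) - 171 = \left(\left(2 - - 5 \left(3 \cdot 2\right)^{2} + \frac{5}{2} \left(-2\right) 3 \cdot 2\right) + 54\right) - 171 = \left(\left(2 - - 5 \cdot 6^{2} + \frac{5}{2} \left(-2\right) 6\right) + 54\right) - 171 = \left(\left(2 - \left(-5\right) 36 - 30\right) + 54\right) - 171 = \left(\left(2 + 180 - 30\right) + 54\right) - 171 = \left(152 + 54\right) - 171 = 206 - 171 = 35$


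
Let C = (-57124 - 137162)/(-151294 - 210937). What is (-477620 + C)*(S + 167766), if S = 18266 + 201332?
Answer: -67017294008097976/362231 ≈ -1.8501e+11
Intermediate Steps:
C = 194286/362231 (C = -194286/(-362231) = -194286*(-1/362231) = 194286/362231 ≈ 0.53636)
S = 219598
(-477620 + C)*(S + 167766) = (-477620 + 194286/362231)*(219598 + 167766) = -173008575934/362231*387364 = -67017294008097976/362231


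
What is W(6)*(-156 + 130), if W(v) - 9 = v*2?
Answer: -546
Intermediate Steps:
W(v) = 9 + 2*v (W(v) = 9 + v*2 = 9 + 2*v)
W(6)*(-156 + 130) = (9 + 2*6)*(-156 + 130) = (9 + 12)*(-26) = 21*(-26) = -546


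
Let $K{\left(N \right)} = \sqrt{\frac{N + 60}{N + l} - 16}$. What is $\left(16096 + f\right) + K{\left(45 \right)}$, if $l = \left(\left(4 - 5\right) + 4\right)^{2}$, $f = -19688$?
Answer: $-3592 + \frac{i \sqrt{506}}{6} \approx -3592.0 + 3.7491 i$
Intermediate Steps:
$l = 9$ ($l = \left(\left(4 - 5\right) + 4\right)^{2} = \left(-1 + 4\right)^{2} = 3^{2} = 9$)
$K{\left(N \right)} = \sqrt{-16 + \frac{60 + N}{9 + N}}$ ($K{\left(N \right)} = \sqrt{\frac{N + 60}{N + 9} - 16} = \sqrt{\frac{60 + N}{9 + N} - 16} = \sqrt{-16 + \frac{60 + N}{9 + N}}$)
$\left(16096 + f\right) + K{\left(45 \right)} = \left(16096 - 19688\right) + \sqrt{3} \sqrt{\frac{-28 - 225}{9 + 45}} = -3592 + \sqrt{3} \sqrt{\frac{-28 - 225}{54}} = -3592 + \sqrt{3} \sqrt{\frac{1}{54} \left(-253\right)} = -3592 + \sqrt{3} \sqrt{- \frac{253}{54}} = -3592 + \sqrt{3} \frac{i \sqrt{1518}}{18} = -3592 + \frac{i \sqrt{506}}{6}$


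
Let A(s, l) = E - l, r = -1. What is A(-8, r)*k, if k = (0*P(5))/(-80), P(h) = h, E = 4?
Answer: 0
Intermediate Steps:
A(s, l) = 4 - l
k = 0 (k = (0*5)/(-80) = 0*(-1/80) = 0)
A(-8, r)*k = (4 - 1*(-1))*0 = (4 + 1)*0 = 5*0 = 0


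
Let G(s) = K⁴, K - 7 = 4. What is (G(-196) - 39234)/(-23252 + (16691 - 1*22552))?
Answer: 24593/29113 ≈ 0.84474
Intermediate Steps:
K = 11 (K = 7 + 4 = 11)
G(s) = 14641 (G(s) = 11⁴ = 14641)
(G(-196) - 39234)/(-23252 + (16691 - 1*22552)) = (14641 - 39234)/(-23252 + (16691 - 1*22552)) = -24593/(-23252 + (16691 - 22552)) = -24593/(-23252 - 5861) = -24593/(-29113) = -24593*(-1/29113) = 24593/29113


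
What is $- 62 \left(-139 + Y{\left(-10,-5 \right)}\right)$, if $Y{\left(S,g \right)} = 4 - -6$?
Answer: $7998$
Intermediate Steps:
$Y{\left(S,g \right)} = 10$ ($Y{\left(S,g \right)} = 4 + 6 = 10$)
$- 62 \left(-139 + Y{\left(-10,-5 \right)}\right) = - 62 \left(-139 + 10\right) = \left(-62\right) \left(-129\right) = 7998$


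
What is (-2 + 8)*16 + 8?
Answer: 104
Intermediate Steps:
(-2 + 8)*16 + 8 = 6*16 + 8 = 96 + 8 = 104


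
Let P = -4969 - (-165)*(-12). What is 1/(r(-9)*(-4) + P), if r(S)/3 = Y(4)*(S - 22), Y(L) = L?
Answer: -1/5461 ≈ -0.00018312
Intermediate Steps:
r(S) = -264 + 12*S (r(S) = 3*(4*(S - 22)) = 3*(4*(-22 + S)) = 3*(-88 + 4*S) = -264 + 12*S)
P = -6949 (P = -4969 - 1*1980 = -4969 - 1980 = -6949)
1/(r(-9)*(-4) + P) = 1/((-264 + 12*(-9))*(-4) - 6949) = 1/((-264 - 108)*(-4) - 6949) = 1/(-372*(-4) - 6949) = 1/(1488 - 6949) = 1/(-5461) = -1/5461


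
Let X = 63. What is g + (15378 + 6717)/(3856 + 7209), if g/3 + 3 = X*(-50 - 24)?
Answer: -30966516/2213 ≈ -13993.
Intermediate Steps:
g = -13995 (g = -9 + 3*(63*(-50 - 24)) = -9 + 3*(63*(-74)) = -9 + 3*(-4662) = -9 - 13986 = -13995)
g + (15378 + 6717)/(3856 + 7209) = -13995 + (15378 + 6717)/(3856 + 7209) = -13995 + 22095/11065 = -13995 + 22095*(1/11065) = -13995 + 4419/2213 = -30966516/2213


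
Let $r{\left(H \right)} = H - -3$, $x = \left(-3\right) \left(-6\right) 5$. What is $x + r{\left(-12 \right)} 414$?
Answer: $-3636$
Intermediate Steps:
$x = 90$ ($x = 18 \cdot 5 = 90$)
$r{\left(H \right)} = 3 + H$ ($r{\left(H \right)} = H + 3 = 3 + H$)
$x + r{\left(-12 \right)} 414 = 90 + \left(3 - 12\right) 414 = 90 - 3726 = -3636$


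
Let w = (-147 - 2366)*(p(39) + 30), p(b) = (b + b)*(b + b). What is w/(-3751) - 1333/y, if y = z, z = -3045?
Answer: 46789847773/11421795 ≈ 4096.5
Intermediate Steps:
p(b) = 4*b**2 (p(b) = (2*b)*(2*b) = 4*b**2)
y = -3045
w = -15364482 (w = (-147 - 2366)*(4*39**2 + 30) = -2513*(4*1521 + 30) = -2513*(6084 + 30) = -2513*6114 = -15364482)
w/(-3751) - 1333/y = -15364482/(-3751) - 1333/(-3045) = -15364482*(-1/3751) - 1333*(-1/3045) = 15364482/3751 + 1333/3045 = 46789847773/11421795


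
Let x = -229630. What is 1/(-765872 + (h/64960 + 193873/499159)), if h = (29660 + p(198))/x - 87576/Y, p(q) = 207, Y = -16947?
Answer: -42061535477137276800/32213735959013841195652957 ≈ -1.3057e-6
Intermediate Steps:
h = 6534640277/1297179870 (h = (29660 + 207)/(-229630) - 87576/(-16947) = 29867*(-1/229630) - 87576*(-1/16947) = -29867/229630 + 29192/5649 = 6534640277/1297179870 ≈ 5.0376)
1/(-765872 + (h/64960 + 193873/499159)) = 1/(-765872 + ((6534640277/1297179870)/64960 + 193873/499159)) = 1/(-765872 + ((6534640277/1297179870)*(1/64960) + 193873*(1/499159))) = 1/(-765872 + (6534640277/84264804355200 + 193873/499159)) = 1/(-765872 + 16339932239261716643/42061535477137276800) = 1/(-32213735959013841195652957/42061535477137276800) = -42061535477137276800/32213735959013841195652957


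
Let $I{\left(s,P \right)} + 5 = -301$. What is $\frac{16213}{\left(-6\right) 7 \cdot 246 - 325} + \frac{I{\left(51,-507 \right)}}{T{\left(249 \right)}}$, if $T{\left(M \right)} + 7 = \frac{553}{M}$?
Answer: $\frac{23314882}{372995} \approx 62.507$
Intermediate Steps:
$I{\left(s,P \right)} = -306$ ($I{\left(s,P \right)} = -5 - 301 = -306$)
$T{\left(M \right)} = -7 + \frac{553}{M}$
$\frac{16213}{\left(-6\right) 7 \cdot 246 - 325} + \frac{I{\left(51,-507 \right)}}{T{\left(249 \right)}} = \frac{16213}{\left(-6\right) 7 \cdot 246 - 325} - \frac{306}{-7 + \frac{553}{249}} = \frac{16213}{\left(-42\right) 246 - 325} - \frac{306}{-7 + 553 \cdot \frac{1}{249}} = \frac{16213}{-10332 - 325} - \frac{306}{-7 + \frac{553}{249}} = \frac{16213}{-10657} - \frac{306}{- \frac{1190}{249}} = 16213 \left(- \frac{1}{10657}\right) - - \frac{2241}{35} = - \frac{16213}{10657} + \frac{2241}{35} = \frac{23314882}{372995}$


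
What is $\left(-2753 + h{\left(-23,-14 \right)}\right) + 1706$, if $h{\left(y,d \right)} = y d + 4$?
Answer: $-721$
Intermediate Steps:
$h{\left(y,d \right)} = 4 + d y$ ($h{\left(y,d \right)} = d y + 4 = 4 + d y$)
$\left(-2753 + h{\left(-23,-14 \right)}\right) + 1706 = \left(-2753 + \left(4 - -322\right)\right) + 1706 = \left(-2753 + \left(4 + 322\right)\right) + 1706 = \left(-2753 + 326\right) + 1706 = -2427 + 1706 = -721$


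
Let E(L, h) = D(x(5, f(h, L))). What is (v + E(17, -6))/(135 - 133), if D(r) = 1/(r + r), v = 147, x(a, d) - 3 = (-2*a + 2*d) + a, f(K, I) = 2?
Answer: 589/8 ≈ 73.625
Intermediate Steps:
x(a, d) = 3 - a + 2*d (x(a, d) = 3 + ((-2*a + 2*d) + a) = 3 + (-a + 2*d) = 3 - a + 2*d)
D(r) = 1/(2*r)
E(L, h) = ¼ (E(L, h) = 1/(2*(3 - 1*5 + 2*2)) = 1/(2*(3 - 5 + 4)) = (½)/2 = (½)*(½) = ¼)
(v + E(17, -6))/(135 - 133) = (147 + ¼)/(135 - 133) = (589/4)/2 = (589/4)*(½) = 589/8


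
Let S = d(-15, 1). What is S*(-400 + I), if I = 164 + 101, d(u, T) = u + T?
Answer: 1890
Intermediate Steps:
d(u, T) = T + u
I = 265
S = -14 (S = 1 - 15 = -14)
S*(-400 + I) = -14*(-400 + 265) = -14*(-135) = 1890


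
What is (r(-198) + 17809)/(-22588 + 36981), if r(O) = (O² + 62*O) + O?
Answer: 44539/14393 ≈ 3.0945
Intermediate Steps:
r(O) = O² + 63*O
(r(-198) + 17809)/(-22588 + 36981) = (-198*(63 - 198) + 17809)/(-22588 + 36981) = (-198*(-135) + 17809)/14393 = (26730 + 17809)*(1/14393) = 44539*(1/14393) = 44539/14393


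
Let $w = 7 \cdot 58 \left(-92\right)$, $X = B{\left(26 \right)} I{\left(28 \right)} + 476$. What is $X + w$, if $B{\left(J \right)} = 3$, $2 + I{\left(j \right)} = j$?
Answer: $-36798$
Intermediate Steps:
$I{\left(j \right)} = -2 + j$
$X = 554$ ($X = 3 \left(-2 + 28\right) + 476 = 3 \cdot 26 + 476 = 78 + 476 = 554$)
$w = -37352$ ($w = 406 \left(-92\right) = -37352$)
$X + w = 554 - 37352 = -36798$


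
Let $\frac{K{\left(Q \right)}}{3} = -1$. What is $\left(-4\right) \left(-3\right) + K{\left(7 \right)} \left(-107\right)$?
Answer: $333$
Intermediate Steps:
$K{\left(Q \right)} = -3$ ($K{\left(Q \right)} = 3 \left(-1\right) = -3$)
$\left(-4\right) \left(-3\right) + K{\left(7 \right)} \left(-107\right) = \left(-4\right) \left(-3\right) - -321 = 12 + 321 = 333$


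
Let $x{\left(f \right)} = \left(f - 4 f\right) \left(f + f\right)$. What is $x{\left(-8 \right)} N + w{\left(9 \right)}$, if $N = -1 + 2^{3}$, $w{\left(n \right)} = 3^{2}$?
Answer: $-2679$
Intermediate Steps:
$x{\left(f \right)} = - 6 f^{2}$ ($x{\left(f \right)} = - 3 f 2 f = - 6 f^{2}$)
$w{\left(n \right)} = 9$
$N = 7$ ($N = -1 + 8 = 7$)
$x{\left(-8 \right)} N + w{\left(9 \right)} = - 6 \left(-8\right)^{2} \cdot 7 + 9 = \left(-6\right) 64 \cdot 7 + 9 = \left(-384\right) 7 + 9 = -2688 + 9 = -2679$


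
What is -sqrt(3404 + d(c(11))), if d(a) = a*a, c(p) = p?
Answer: -5*sqrt(141) ≈ -59.372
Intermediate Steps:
d(a) = a**2
-sqrt(3404 + d(c(11))) = -sqrt(3404 + 11**2) = -sqrt(3404 + 121) = -sqrt(3525) = -5*sqrt(141)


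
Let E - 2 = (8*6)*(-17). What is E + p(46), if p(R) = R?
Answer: -768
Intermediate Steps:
E = -814 (E = 2 + (8*6)*(-17) = 2 + 48*(-17) = 2 - 816 = -814)
E + p(46) = -814 + 46 = -768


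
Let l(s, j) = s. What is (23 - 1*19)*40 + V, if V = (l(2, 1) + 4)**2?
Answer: 196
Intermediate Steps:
V = 36 (V = (2 + 4)**2 = 6**2 = 36)
(23 - 1*19)*40 + V = (23 - 1*19)*40 + 36 = (23 - 19)*40 + 36 = 4*40 + 36 = 160 + 36 = 196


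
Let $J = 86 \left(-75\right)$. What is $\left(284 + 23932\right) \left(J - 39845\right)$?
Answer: $-1121079720$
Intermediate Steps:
$J = -6450$
$\left(284 + 23932\right) \left(J - 39845\right) = \left(284 + 23932\right) \left(-6450 - 39845\right) = 24216 \left(-46295\right) = -1121079720$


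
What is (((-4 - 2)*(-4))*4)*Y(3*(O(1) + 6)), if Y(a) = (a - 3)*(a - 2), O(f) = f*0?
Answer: 23040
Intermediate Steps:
O(f) = 0
Y(a) = (-3 + a)*(-2 + a)
(((-4 - 2)*(-4))*4)*Y(3*(O(1) + 6)) = (((-4 - 2)*(-4))*4)*(6 + (3*(0 + 6))**2 - 15*(0 + 6)) = (-6*(-4)*4)*(6 + (3*6)**2 - 15*6) = (24*4)*(6 + 18**2 - 5*18) = 96*(6 + 324 - 90) = 96*240 = 23040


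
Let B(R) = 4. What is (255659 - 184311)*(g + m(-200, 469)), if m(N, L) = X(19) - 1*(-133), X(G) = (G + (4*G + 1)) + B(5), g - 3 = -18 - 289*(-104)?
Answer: 2159989352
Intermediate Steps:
g = 30041 (g = 3 + (-18 - 289*(-104)) = 3 + (-18 + 30056) = 3 + 30038 = 30041)
X(G) = 5 + 5*G (X(G) = (G + (4*G + 1)) + 4 = (G + (1 + 4*G)) + 4 = (1 + 5*G) + 4 = 5 + 5*G)
m(N, L) = 233 (m(N, L) = (5 + 5*19) - 1*(-133) = (5 + 95) + 133 = 100 + 133 = 233)
(255659 - 184311)*(g + m(-200, 469)) = (255659 - 184311)*(30041 + 233) = 71348*30274 = 2159989352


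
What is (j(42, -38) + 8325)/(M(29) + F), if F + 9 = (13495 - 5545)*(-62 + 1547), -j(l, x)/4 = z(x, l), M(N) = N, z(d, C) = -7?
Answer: 8353/11805770 ≈ 0.00070754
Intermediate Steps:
j(l, x) = 28 (j(l, x) = -4*(-7) = 28)
F = 11805741 (F = -9 + (13495 - 5545)*(-62 + 1547) = -9 + 7950*1485 = -9 + 11805750 = 11805741)
(j(42, -38) + 8325)/(M(29) + F) = (28 + 8325)/(29 + 11805741) = 8353/11805770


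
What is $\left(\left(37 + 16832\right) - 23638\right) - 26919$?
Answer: $-33688$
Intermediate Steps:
$\left(\left(37 + 16832\right) - 23638\right) - 26919 = \left(16869 - 23638\right) - 26919 = -6769 - 26919 = -33688$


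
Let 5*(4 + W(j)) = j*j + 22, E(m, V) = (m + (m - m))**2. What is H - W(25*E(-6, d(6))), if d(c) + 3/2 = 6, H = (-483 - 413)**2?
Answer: 3204078/5 ≈ 6.4082e+5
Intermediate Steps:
H = 802816 (H = (-896)**2 = 802816)
d(c) = 9/2 (d(c) = -3/2 + 6 = 9/2)
E(m, V) = m**2 (E(m, V) = (m + 0)**2 = m**2)
W(j) = 2/5 + j**2/5 (W(j) = -4 + (j*j + 22)/5 = -4 + (j**2 + 22)/5 = -4 + (22 + j**2)/5 = -4 + (22/5 + j**2/5) = 2/5 + j**2/5)
H - W(25*E(-6, d(6))) = 802816 - (2/5 + (25*(-6)**2)**2/5) = 802816 - (2/5 + (25*36)**2/5) = 802816 - (2/5 + (1/5)*900**2) = 802816 - (2/5 + (1/5)*810000) = 802816 - (2/5 + 162000) = 802816 - 1*810002/5 = 802816 - 810002/5 = 3204078/5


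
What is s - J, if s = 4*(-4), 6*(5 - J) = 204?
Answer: 13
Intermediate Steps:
J = -29 (J = 5 - ⅙*204 = 5 - 34 = -29)
s = -16
s - J = -16 - 1*(-29) = -16 + 29 = 13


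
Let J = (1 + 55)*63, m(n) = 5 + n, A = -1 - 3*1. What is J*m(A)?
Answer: 3528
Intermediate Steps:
A = -4 (A = -1 - 3 = -4)
J = 3528 (J = 56*63 = 3528)
J*m(A) = 3528*(5 - 4) = 3528*1 = 3528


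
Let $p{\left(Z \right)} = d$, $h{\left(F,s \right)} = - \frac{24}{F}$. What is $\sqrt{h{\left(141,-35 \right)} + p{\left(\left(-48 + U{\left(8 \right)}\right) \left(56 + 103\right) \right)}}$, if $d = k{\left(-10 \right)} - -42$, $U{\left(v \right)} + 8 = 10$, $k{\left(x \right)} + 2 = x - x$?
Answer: $\frac{12 \sqrt{611}}{47} \approx 6.3111$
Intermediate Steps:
$k{\left(x \right)} = -2$ ($k{\left(x \right)} = -2 + \left(x - x\right) = -2 + 0 = -2$)
$U{\left(v \right)} = 2$ ($U{\left(v \right)} = -8 + 10 = 2$)
$d = 40$ ($d = -2 - -42 = -2 + 42 = 40$)
$p{\left(Z \right)} = 40$
$\sqrt{h{\left(141,-35 \right)} + p{\left(\left(-48 + U{\left(8 \right)}\right) \left(56 + 103\right) \right)}} = \sqrt{- \frac{24}{141} + 40} = \sqrt{\left(-24\right) \frac{1}{141} + 40} = \sqrt{- \frac{8}{47} + 40} = \sqrt{\frac{1872}{47}} = \frac{12 \sqrt{611}}{47}$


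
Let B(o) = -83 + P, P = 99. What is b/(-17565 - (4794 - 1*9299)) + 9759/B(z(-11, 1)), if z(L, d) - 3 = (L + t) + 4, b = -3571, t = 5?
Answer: 31877419/52240 ≈ 610.21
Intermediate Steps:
z(L, d) = 12 + L (z(L, d) = 3 + ((L + 5) + 4) = 3 + ((5 + L) + 4) = 3 + (9 + L) = 12 + L)
B(o) = 16 (B(o) = -83 + 99 = 16)
b/(-17565 - (4794 - 1*9299)) + 9759/B(z(-11, 1)) = -3571/(-17565 - (4794 - 1*9299)) + 9759/16 = -3571/(-17565 - (4794 - 9299)) + 9759*(1/16) = -3571/(-17565 - 1*(-4505)) + 9759/16 = -3571/(-17565 + 4505) + 9759/16 = -3571/(-13060) + 9759/16 = -3571*(-1/13060) + 9759/16 = 3571/13060 + 9759/16 = 31877419/52240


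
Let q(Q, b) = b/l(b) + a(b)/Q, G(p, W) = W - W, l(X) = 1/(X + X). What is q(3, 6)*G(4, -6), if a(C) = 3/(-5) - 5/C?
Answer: 0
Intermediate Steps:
a(C) = -3/5 - 5/C (a(C) = 3*(-1/5) - 5/C = -3/5 - 5/C)
l(X) = 1/(2*X)
G(p, W) = 0
q(Q, b) = 2*b**2 + (-3/5 - 5/b)/Q (q(Q, b) = b/((1/(2*b))) + (-3/5 - 5/b)/Q = b*(2*b) + (-3/5 - 5/b)/Q = 2*b**2 + (-3/5 - 5/b)/Q)
q(3, 6)*G(4, -6) = (2*6**2 - 3/5/3 - 5/(3*6))*0 = (2*36 - 3/5*1/3 - 5*1/3*1/6)*0 = (72 - 1/5 - 5/18)*0 = (6437/90)*0 = 0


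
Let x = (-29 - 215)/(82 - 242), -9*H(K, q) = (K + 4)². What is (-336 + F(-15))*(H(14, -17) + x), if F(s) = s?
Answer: 484029/40 ≈ 12101.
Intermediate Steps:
H(K, q) = -(4 + K)²/9 (H(K, q) = -(K + 4)²/9 = -(4 + K)²/9)
x = 61/40 (x = -244/(-160) = -244*(-1/160) = 61/40 ≈ 1.5250)
(-336 + F(-15))*(H(14, -17) + x) = (-336 - 15)*(-(4 + 14)²/9 + 61/40) = -351*(-⅑*18² + 61/40) = -351*(-⅑*324 + 61/40) = -351*(-36 + 61/40) = -351*(-1379/40) = 484029/40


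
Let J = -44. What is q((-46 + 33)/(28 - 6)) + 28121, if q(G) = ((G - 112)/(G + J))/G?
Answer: 358572619/12753 ≈ 28117.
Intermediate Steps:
q(G) = (-112 + G)/(G*(-44 + G)) (q(G) = ((G - 112)/(G - 44))/G = ((-112 + G)/(-44 + G))/G = (-112 + G)/(G*(-44 + G)))
q((-46 + 33)/(28 - 6)) + 28121 = (-112 + (-46 + 33)/(28 - 6))/((((-46 + 33)/(28 - 6)))*(-44 + (-46 + 33)/(28 - 6))) + 28121 = (-112 - 13/22)/(((-13/22))*(-44 - 13/22)) + 28121 = (-112 - 13*1/22)/(((-13*1/22))*(-44 - 13*1/22)) + 28121 = (-112 - 13/22)/((-13/22)*(-44 - 13/22)) + 28121 = -22/13*(-2477/22)/(-981/22) + 28121 = -22/13*(-22/981)*(-2477/22) + 28121 = -54494/12753 + 28121 = 358572619/12753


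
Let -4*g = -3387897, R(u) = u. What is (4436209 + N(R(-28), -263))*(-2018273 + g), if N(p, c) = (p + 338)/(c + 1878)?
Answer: -6713395155400955/1292 ≈ -5.1961e+12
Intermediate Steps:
N(p, c) = (338 + p)/(1878 + c)
g = 3387897/4 (g = -¼*(-3387897) = 3387897/4 ≈ 8.4697e+5)
(4436209 + N(R(-28), -263))*(-2018273 + g) = (4436209 + (338 - 28)/(1878 - 263))*(-2018273 + 3387897/4) = (4436209 + 310/1615)*(-4685195/4) = (4436209 + (1/1615)*310)*(-4685195/4) = (4436209 + 62/323)*(-4685195/4) = (1432895569/323)*(-4685195/4) = -6713395155400955/1292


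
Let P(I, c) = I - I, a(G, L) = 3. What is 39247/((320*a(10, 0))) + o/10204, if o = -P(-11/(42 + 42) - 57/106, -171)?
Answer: 39247/960 ≈ 40.882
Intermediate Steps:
P(I, c) = 0
o = 0 (o = -1*0 = 0)
39247/((320*a(10, 0))) + o/10204 = 39247/((320*3)) + 0/10204 = 39247/960 + 0*(1/10204) = 39247*(1/960) + 0 = 39247/960 + 0 = 39247/960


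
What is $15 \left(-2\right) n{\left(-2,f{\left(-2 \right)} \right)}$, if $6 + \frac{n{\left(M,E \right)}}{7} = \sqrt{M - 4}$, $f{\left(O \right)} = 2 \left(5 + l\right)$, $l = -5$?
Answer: $1260 - 210 i \sqrt{6} \approx 1260.0 - 514.39 i$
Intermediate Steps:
$f{\left(O \right)} = 0$ ($f{\left(O \right)} = 2 \left(5 - 5\right) = 2 \cdot 0 = 0$)
$n{\left(M,E \right)} = -42 + 7 \sqrt{-4 + M}$ ($n{\left(M,E \right)} = -42 + 7 \sqrt{M - 4} = -42 + 7 \sqrt{-4 + M}$)
$15 \left(-2\right) n{\left(-2,f{\left(-2 \right)} \right)} = 15 \left(-2\right) \left(-42 + 7 \sqrt{-4 - 2}\right) = - 30 \left(-42 + 7 \sqrt{-6}\right) = - 30 \left(-42 + 7 i \sqrt{6}\right) = 1260 - 210 i \sqrt{6}$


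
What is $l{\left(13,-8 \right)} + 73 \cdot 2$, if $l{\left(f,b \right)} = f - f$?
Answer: $146$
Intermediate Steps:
$l{\left(f,b \right)} = 0$
$l{\left(13,-8 \right)} + 73 \cdot 2 = 0 + 73 \cdot 2 = 0 + 146 = 146$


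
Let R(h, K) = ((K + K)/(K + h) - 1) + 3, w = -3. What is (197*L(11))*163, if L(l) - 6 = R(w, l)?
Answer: 1380773/4 ≈ 3.4519e+5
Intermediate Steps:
R(h, K) = 2 + 2*K/(K + h) (R(h, K) = ((2*K)/(K + h) - 1) + 3 = (2*K/(K + h) - 1) + 3 = (-1 + 2*K/(K + h)) + 3 = 2 + 2*K/(K + h))
L(l) = 6 + 2*(-3 + 2*l)/(-3 + l) (L(l) = 6 + 2*(-3 + 2*l)/(l - 3) = 6 + 2*(-3 + 2*l)/(-3 + l))
(197*L(11))*163 = (197*(2*(-12 + 5*11)/(-3 + 11)))*163 = (197*(2*(-12 + 55)/8))*163 = (197*(2*(⅛)*43))*163 = (197*(43/4))*163 = (8471/4)*163 = 1380773/4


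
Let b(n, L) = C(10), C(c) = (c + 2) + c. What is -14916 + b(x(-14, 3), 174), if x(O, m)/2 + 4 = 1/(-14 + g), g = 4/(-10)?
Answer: -14894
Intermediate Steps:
g = -2/5 (g = 4*(-1/10) = -2/5 ≈ -0.40000)
C(c) = 2 + 2*c (C(c) = (2 + c) + c = 2 + 2*c)
x(O, m) = -293/36 (x(O, m) = -8 + 2/(-14 - 2/5) = -8 + 2/(-72/5) = -8 + 2*(-5/72) = -8 - 5/36 = -293/36)
b(n, L) = 22 (b(n, L) = 2 + 2*10 = 2 + 20 = 22)
-14916 + b(x(-14, 3), 174) = -14916 + 22 = -14894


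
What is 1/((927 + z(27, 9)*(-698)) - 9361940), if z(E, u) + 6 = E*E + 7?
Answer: -1/9870553 ≈ -1.0131e-7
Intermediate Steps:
z(E, u) = 1 + E² (z(E, u) = -6 + (E*E + 7) = -6 + (E² + 7) = -6 + (7 + E²) = 1 + E²)
1/((927 + z(27, 9)*(-698)) - 9361940) = 1/((927 + (1 + 27²)*(-698)) - 9361940) = 1/((927 + (1 + 729)*(-698)) - 9361940) = 1/((927 + 730*(-698)) - 9361940) = 1/((927 - 509540) - 9361940) = 1/(-508613 - 9361940) = 1/(-9870553) = -1/9870553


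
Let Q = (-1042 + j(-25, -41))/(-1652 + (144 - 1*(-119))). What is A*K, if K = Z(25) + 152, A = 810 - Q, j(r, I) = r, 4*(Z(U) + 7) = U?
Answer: 680033915/5556 ≈ 1.2240e+5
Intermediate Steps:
Z(U) = -7 + U/4
Q = 1067/1389 (Q = (-1042 - 25)/(-1652 + (144 - 1*(-119))) = -1067/(-1652 + (144 + 119)) = -1067/(-1652 + 263) = -1067/(-1389) = -1067*(-1/1389) = 1067/1389 ≈ 0.76818)
A = 1124023/1389 (A = 810 - 1*1067/1389 = 810 - 1067/1389 = 1124023/1389 ≈ 809.23)
K = 605/4 (K = (-7 + (¼)*25) + 152 = (-7 + 25/4) + 152 = -¾ + 152 = 605/4 ≈ 151.25)
A*K = (1124023/1389)*(605/4) = 680033915/5556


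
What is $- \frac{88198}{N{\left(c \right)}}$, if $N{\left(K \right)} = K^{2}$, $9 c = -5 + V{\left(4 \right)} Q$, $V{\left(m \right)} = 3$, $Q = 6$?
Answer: $- \frac{7144038}{169} \approx -42272.0$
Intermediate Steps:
$c = \frac{13}{9}$ ($c = \frac{-5 + 3 \cdot 6}{9} = \frac{-5 + 18}{9} = \frac{1}{9} \cdot 13 = \frac{13}{9} \approx 1.4444$)
$- \frac{88198}{N{\left(c \right)}} = - \frac{88198}{\left(\frac{13}{9}\right)^{2}} = - \frac{88198}{\frac{169}{81}} = \left(-88198\right) \frac{81}{169} = - \frac{7144038}{169}$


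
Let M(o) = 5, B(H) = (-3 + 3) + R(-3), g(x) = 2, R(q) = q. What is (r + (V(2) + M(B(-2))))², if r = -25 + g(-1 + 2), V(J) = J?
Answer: 256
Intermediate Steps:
B(H) = -3 (B(H) = (-3 + 3) - 3 = 0 - 3 = -3)
r = -23 (r = -25 + 2 = -23)
(r + (V(2) + M(B(-2))))² = (-23 + (2 + 5))² = (-23 + 7)² = (-16)² = 256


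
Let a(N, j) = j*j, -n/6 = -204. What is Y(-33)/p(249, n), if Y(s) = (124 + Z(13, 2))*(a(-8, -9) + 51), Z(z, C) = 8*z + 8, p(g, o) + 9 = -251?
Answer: -7788/65 ≈ -119.82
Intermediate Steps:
n = 1224 (n = -6*(-204) = 1224)
p(g, o) = -260 (p(g, o) = -9 - 251 = -260)
a(N, j) = j²
Z(z, C) = 8 + 8*z
Y(s) = 31152 (Y(s) = (124 + (8 + 8*13))*((-9)² + 51) = (124 + (8 + 104))*(81 + 51) = (124 + 112)*132 = 236*132 = 31152)
Y(-33)/p(249, n) = 31152/(-260) = 31152*(-1/260) = -7788/65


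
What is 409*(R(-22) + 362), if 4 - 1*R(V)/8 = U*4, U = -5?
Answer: 226586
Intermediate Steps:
R(V) = 192 (R(V) = 32 - (-40)*4 = 32 - 8*(-20) = 32 + 160 = 192)
409*(R(-22) + 362) = 409*(192 + 362) = 409*554 = 226586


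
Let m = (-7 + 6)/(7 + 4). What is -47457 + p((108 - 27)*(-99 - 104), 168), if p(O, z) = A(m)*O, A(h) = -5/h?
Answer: -951822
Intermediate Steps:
m = -1/11 ≈ -0.090909
p(O, z) = 55*O (p(O, z) = (-5/(-1/11))*O = (-5*(-11))*O = 55*O)
-47457 + p((108 - 27)*(-99 - 104), 168) = -47457 + 55*((108 - 27)*(-99 - 104)) = -47457 + 55*(81*(-203)) = -47457 + 55*(-16443) = -47457 - 904365 = -951822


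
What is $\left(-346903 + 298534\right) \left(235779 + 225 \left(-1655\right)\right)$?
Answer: $6607011924$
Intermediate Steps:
$\left(-346903 + 298534\right) \left(235779 + 225 \left(-1655\right)\right) = - 48369 \left(235779 - 372375\right) = \left(-48369\right) \left(-136596\right) = 6607011924$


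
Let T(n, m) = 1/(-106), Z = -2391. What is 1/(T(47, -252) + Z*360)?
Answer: -106/91240561 ≈ -1.1618e-6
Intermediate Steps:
T(n, m) = -1/106
1/(T(47, -252) + Z*360) = 1/(-1/106 - 2391*360) = 1/(-1/106 - 860760) = 1/(-91240561/106) = -106/91240561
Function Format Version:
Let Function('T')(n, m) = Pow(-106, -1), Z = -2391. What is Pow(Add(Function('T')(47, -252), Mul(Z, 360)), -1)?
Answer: Rational(-106, 91240561) ≈ -1.1618e-6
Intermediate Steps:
Function('T')(n, m) = Rational(-1, 106)
Pow(Add(Function('T')(47, -252), Mul(Z, 360)), -1) = Pow(Add(Rational(-1, 106), Mul(-2391, 360)), -1) = Pow(Add(Rational(-1, 106), -860760), -1) = Pow(Rational(-91240561, 106), -1) = Rational(-106, 91240561)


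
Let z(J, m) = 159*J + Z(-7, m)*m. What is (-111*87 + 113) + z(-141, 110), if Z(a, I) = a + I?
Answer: -20633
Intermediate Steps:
Z(a, I) = I + a
z(J, m) = 159*J + m*(-7 + m) (z(J, m) = 159*J + (m - 7)*m = 159*J + (-7 + m)*m = 159*J + m*(-7 + m))
(-111*87 + 113) + z(-141, 110) = (-111*87 + 113) + (159*(-141) + 110*(-7 + 110)) = (-9657 + 113) + (-22419 + 110*103) = -9544 + (-22419 + 11330) = -9544 - 11089 = -20633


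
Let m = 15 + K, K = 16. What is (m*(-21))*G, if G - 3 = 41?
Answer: -28644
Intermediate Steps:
G = 44 (G = 3 + 41 = 44)
m = 31 (m = 15 + 16 = 31)
(m*(-21))*G = (31*(-21))*44 = -651*44 = -28644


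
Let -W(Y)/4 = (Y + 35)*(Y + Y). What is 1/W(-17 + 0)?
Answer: 1/2448 ≈ 0.00040850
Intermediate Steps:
W(Y) = -8*Y*(35 + Y) (W(Y) = -4*(Y + 35)*(Y + Y) = -4*(35 + Y)*2*Y = -8*Y*(35 + Y))
1/W(-17 + 0) = 1/(-8*(-17 + 0)*(35 + (-17 + 0))) = 1/(-8*(-17)*(35 - 17)) = 1/(-8*(-17)*18) = 1/2448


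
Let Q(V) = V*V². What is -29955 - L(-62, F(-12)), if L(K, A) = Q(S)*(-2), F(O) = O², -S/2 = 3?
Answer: -30387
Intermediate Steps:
S = -6 (S = -2*3 = -6)
Q(V) = V³
L(K, A) = 432 (L(K, A) = (-6)³*(-2) = -216*(-2) = 432)
-29955 - L(-62, F(-12)) = -29955 - 1*432 = -29955 - 432 = -30387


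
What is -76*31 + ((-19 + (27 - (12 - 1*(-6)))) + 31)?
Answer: -2335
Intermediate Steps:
-76*31 + ((-19 + (27 - (12 - 1*(-6)))) + 31) = -2356 + ((-19 + (27 - (12 + 6))) + 31) = -2356 + ((-19 + (27 - 1*18)) + 31) = -2356 + ((-19 + (27 - 18)) + 31) = -2356 + ((-19 + 9) + 31) = -2356 + (-10 + 31) = -2356 + 21 = -2335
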